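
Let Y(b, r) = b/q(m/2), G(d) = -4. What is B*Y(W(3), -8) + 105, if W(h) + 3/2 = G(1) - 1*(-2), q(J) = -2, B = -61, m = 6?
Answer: -7/4 ≈ -1.7500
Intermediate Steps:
W(h) = -7/2 (W(h) = -3/2 + (-4 - 1*(-2)) = -3/2 + (-4 + 2) = -3/2 - 2 = -7/2)
Y(b, r) = -b/2 (Y(b, r) = b/(-2) = b*(-½) = -b/2)
B*Y(W(3), -8) + 105 = -(-61)*(-7)/(2*2) + 105 = -61*7/4 + 105 = -427/4 + 105 = -7/4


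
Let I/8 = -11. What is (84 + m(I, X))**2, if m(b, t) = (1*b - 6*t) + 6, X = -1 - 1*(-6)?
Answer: 784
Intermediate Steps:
I = -88 (I = 8*(-11) = -88)
X = 5 (X = -1 + 6 = 5)
m(b, t) = 6 + b - 6*t (m(b, t) = (b - 6*t) + 6 = 6 + b - 6*t)
(84 + m(I, X))**2 = (84 + (6 - 88 - 6*5))**2 = (84 + (6 - 88 - 30))**2 = (84 - 112)**2 = (-28)**2 = 784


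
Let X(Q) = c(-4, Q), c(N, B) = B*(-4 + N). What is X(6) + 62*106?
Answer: 6524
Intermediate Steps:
X(Q) = -8*Q (X(Q) = Q*(-4 - 4) = Q*(-8) = -8*Q)
X(6) + 62*106 = -8*6 + 62*106 = -48 + 6572 = 6524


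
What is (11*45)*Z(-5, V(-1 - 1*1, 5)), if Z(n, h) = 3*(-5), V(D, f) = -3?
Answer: -7425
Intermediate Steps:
Z(n, h) = -15
(11*45)*Z(-5, V(-1 - 1*1, 5)) = (11*45)*(-15) = 495*(-15) = -7425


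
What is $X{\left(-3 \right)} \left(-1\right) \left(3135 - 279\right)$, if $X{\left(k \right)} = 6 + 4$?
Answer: $-28560$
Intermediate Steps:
$X{\left(k \right)} = 10$
$X{\left(-3 \right)} \left(-1\right) \left(3135 - 279\right) = 10 \left(-1\right) \left(3135 - 279\right) = - 10 \left(3135 - 279\right) = \left(-10\right) 2856 = -28560$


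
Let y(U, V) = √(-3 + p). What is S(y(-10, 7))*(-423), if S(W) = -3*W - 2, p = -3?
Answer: 846 + 1269*I*√6 ≈ 846.0 + 3108.4*I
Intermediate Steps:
y(U, V) = I*√6 (y(U, V) = √(-3 - 3) = √(-6) = I*√6)
S(W) = -2 - 3*W
S(y(-10, 7))*(-423) = (-2 - 3*I*√6)*(-423) = 846 + 1269*I*√6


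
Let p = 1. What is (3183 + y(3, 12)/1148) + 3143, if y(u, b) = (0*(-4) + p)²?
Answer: 7262249/1148 ≈ 6326.0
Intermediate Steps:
y(u, b) = 1 (y(u, b) = (0*(-4) + 1)² = (0 + 1)² = 1² = 1)
(3183 + y(3, 12)/1148) + 3143 = (3183 + 1/1148) + 3143 = 3654085/1148 + 3143 = 7262249/1148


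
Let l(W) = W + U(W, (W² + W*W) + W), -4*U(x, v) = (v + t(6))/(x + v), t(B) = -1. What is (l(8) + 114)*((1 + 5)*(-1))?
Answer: -23379/32 ≈ -730.59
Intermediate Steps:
U(x, v) = -(-1 + v)/(4*(v + x)) (U(x, v) = -(v - 1)/(4*(x + v)) = -(-1 + v)/(4*(v + x)))
l(W) = W + (1 - W - 2*W²)/(4*(2*W + 2*W²)) (l(W) = W + (1 - ((W² + W*W) + W))/(4*(((W² + W*W) + W) + W)) = W + (1 - ((W² + W²) + W))/(4*(((W² + W²) + W) + W)) = W + (1 - (2*W² + W))/(4*((2*W² + W) + W)) = W + (1 - (W + 2*W²))/(4*((W + 2*W²) + W)) = W + (1 + (-W - 2*W²))/(4*(2*W + 2*W²)) = W + (1 - W - 2*W²)/(4*(2*W + 2*W²)))
(l(8) + 114)*((1 + 5)*(-1)) = ((-¼ + 8 + (⅛)/8) + 114)*((1 + 5)*(-1)) = ((-¼ + 8 + (⅛)*(⅛)) + 114)*(6*(-1)) = ((-¼ + 8 + 1/64) + 114)*(-6) = (497/64 + 114)*(-6) = (7793/64)*(-6) = -23379/32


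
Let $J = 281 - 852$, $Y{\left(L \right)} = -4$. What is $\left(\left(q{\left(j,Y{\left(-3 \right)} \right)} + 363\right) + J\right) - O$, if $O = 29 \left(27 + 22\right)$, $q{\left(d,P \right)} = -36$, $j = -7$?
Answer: $-1665$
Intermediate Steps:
$J = -571$ ($J = 281 - 852 = -571$)
$O = 1421$ ($O = 29 \cdot 49 = 1421$)
$\left(\left(q{\left(j,Y{\left(-3 \right)} \right)} + 363\right) + J\right) - O = \left(\left(-36 + 363\right) - 571\right) - 1421 = \left(327 - 571\right) - 1421 = -244 - 1421 = -1665$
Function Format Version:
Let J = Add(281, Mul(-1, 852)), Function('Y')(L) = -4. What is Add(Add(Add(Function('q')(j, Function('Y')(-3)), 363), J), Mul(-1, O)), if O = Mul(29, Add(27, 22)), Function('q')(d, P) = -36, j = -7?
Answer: -1665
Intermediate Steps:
J = -571 (J = Add(281, -852) = -571)
O = 1421 (O = Mul(29, 49) = 1421)
Add(Add(Add(Function('q')(j, Function('Y')(-3)), 363), J), Mul(-1, O)) = Add(Add(Add(-36, 363), -571), Mul(-1, 1421)) = Add(Add(327, -571), -1421) = Add(-244, -1421) = -1665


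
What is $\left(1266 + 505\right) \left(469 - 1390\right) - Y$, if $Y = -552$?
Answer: $-1630539$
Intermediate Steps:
$\left(1266 + 505\right) \left(469 - 1390\right) - Y = \left(1266 + 505\right) \left(469 - 1390\right) - -552 = 1771 \left(-921\right) + 552 = -1631091 + 552 = -1630539$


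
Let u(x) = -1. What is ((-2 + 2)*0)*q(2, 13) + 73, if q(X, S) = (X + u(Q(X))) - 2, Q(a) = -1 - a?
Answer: 73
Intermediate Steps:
q(X, S) = -3 + X (q(X, S) = (X - 1) - 2 = (-1 + X) - 2 = -3 + X)
((-2 + 2)*0)*q(2, 13) + 73 = ((-2 + 2)*0)*(-3 + 2) + 73 = (0*0)*(-1) + 73 = 0*(-1) + 73 = 0 + 73 = 73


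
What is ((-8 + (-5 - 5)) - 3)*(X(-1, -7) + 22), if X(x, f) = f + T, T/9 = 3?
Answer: -882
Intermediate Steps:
T = 27 (T = 9*3 = 27)
X(x, f) = 27 + f (X(x, f) = f + 27 = 27 + f)
((-8 + (-5 - 5)) - 3)*(X(-1, -7) + 22) = ((-8 + (-5 - 5)) - 3)*((27 - 7) + 22) = ((-8 - 10) - 3)*(20 + 22) = (-18 - 3)*42 = -21*42 = -882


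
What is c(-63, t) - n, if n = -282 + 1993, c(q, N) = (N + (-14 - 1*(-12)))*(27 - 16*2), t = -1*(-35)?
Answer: -1876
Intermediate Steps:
t = 35
c(q, N) = 10 - 5*N (c(q, N) = (N + (-14 + 12))*(27 - 32) = (N - 2)*(-5) = (-2 + N)*(-5) = 10 - 5*N)
n = 1711
c(-63, t) - n = (10 - 5*35) - 1*1711 = (10 - 175) - 1711 = -165 - 1711 = -1876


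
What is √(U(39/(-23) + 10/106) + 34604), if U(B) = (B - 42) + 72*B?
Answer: 3*√5687120162/1219 ≈ 185.59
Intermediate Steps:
U(B) = -42 + 73*B (U(B) = (-42 + B) + 72*B = -42 + 73*B)
√(U(39/(-23) + 10/106) + 34604) = √((-42 + 73*(39/(-23) + 10/106)) + 34604) = √((-42 + 73*(39*(-1/23) + 10*(1/106))) + 34604) = √((-42 + 73*(-39/23 + 5/53)) + 34604) = √((-42 + 73*(-1952/1219)) + 34604) = √((-42 - 142496/1219) + 34604) = √(-193694/1219 + 34604) = √(41988582/1219) = 3*√5687120162/1219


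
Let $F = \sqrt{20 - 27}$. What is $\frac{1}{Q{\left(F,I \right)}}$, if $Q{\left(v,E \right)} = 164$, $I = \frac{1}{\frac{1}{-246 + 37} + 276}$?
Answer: $\frac{1}{164} \approx 0.0060976$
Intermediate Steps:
$I = \frac{209}{57683}$ ($I = \frac{1}{\frac{1}{-209} + 276} = \frac{1}{- \frac{1}{209} + 276} = \frac{1}{\frac{57683}{209}} = \frac{209}{57683} \approx 0.0036233$)
$F = i \sqrt{7}$ ($F = \sqrt{-7} = i \sqrt{7} \approx 2.6458 i$)
$\frac{1}{Q{\left(F,I \right)}} = \frac{1}{164}$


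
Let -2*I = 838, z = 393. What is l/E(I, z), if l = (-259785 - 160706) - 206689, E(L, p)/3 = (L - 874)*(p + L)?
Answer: -104530/16809 ≈ -6.2187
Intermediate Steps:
I = -419 (I = -½*838 = -419)
E(L, p) = 3*(-874 + L)*(L + p) (E(L, p) = 3*((L - 874)*(p + L)) = 3*((-874 + L)*(L + p)) = 3*(-874 + L)*(L + p))
l = -627180 (l = -420491 - 206689 = -627180)
l/E(I, z) = -627180/(-2622*(-419) - 2622*393 + 3*(-419)² + 3*(-419)*393) = -627180/(1098618 - 1030446 + 3*175561 - 494001) = -627180/(1098618 - 1030446 + 526683 - 494001) = -627180/100854 = -627180*1/100854 = -104530/16809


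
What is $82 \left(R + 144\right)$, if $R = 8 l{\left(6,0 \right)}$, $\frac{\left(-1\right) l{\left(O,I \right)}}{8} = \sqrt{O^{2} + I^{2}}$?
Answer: $-19680$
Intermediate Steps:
$l{\left(O,I \right)} = - 8 \sqrt{I^{2} + O^{2}}$ ($l{\left(O,I \right)} = - 8 \sqrt{O^{2} + I^{2}} = - 8 \sqrt{I^{2} + O^{2}}$)
$R = -384$ ($R = 8 \left(- 8 \sqrt{0^{2} + 6^{2}}\right) = 8 \left(- 8 \sqrt{0 + 36}\right) = 8 \left(- 8 \sqrt{36}\right) = 8 \left(\left(-8\right) 6\right) = 8 \left(-48\right) = -384$)
$82 \left(R + 144\right) = 82 \left(-384 + 144\right) = 82 \left(-240\right) = -19680$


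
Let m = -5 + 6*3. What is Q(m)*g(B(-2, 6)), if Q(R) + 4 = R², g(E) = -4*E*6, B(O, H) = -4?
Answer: 15840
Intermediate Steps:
g(E) = -24*E
m = 13 (m = -5 + 18 = 13)
Q(R) = -4 + R²
Q(m)*g(B(-2, 6)) = (-4 + 13²)*(-24*(-4)) = (-4 + 169)*96 = 165*96 = 15840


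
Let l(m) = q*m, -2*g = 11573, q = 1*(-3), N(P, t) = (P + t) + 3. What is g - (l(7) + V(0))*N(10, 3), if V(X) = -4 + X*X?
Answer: -10773/2 ≈ -5386.5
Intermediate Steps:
N(P, t) = 3 + P + t
q = -3
V(X) = -4 + X²
g = -11573/2 (g = -½*11573 = -11573/2 ≈ -5786.5)
l(m) = -3*m
g - (l(7) + V(0))*N(10, 3) = -11573/2 - (-3*7 + (-4 + 0²))*(3 + 10 + 3) = -11573/2 - (-21 + (-4 + 0))*16 = -11573/2 - (-21 - 4)*16 = -11573/2 - (-25)*16 = -11573/2 - 1*(-400) = -11573/2 + 400 = -10773/2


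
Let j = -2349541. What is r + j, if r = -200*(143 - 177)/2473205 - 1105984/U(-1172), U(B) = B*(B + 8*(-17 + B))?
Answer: -909525047499764347/387107530523 ≈ -2.3495e+6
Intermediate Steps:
U(B) = B*(-136 + 9*B) (U(B) = B*(B + (-136 + 8*B)) = B*(-136 + 9*B))
r = -33127224404/387107530523 (r = -200*(143 - 177)/2473205 - 1105984*(-1/(1172*(-136 + 9*(-1172)))) = -200*(-34)*(1/2473205) - 1105984*(-1/(1172*(-136 - 10548))) = 6800*(1/2473205) - 1105984/((-1172*(-10684))) = 1360/494641 - 1105984/12521648 = 1360/494641 - 1105984*1/12521648 = 1360/494641 - 69124/782603 = -33127224404/387107530523 ≈ -0.085576)
r + j = -33127224404/387107530523 - 2349541 = -909525047499764347/387107530523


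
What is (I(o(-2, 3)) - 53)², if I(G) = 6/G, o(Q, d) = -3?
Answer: 3025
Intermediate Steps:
(I(o(-2, 3)) - 53)² = (6/(-3) - 53)² = (6*(-⅓) - 53)² = (-2 - 53)² = (-55)² = 3025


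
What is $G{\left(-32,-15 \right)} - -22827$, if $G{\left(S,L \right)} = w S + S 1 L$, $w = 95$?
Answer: $20267$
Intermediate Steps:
$G{\left(S,L \right)} = 95 S + L S$ ($G{\left(S,L \right)} = 95 S + S 1 L = 95 S + S L = 95 S + L S$)
$G{\left(-32,-15 \right)} - -22827 = - 32 \left(95 - 15\right) - -22827 = \left(-32\right) 80 + 22827 = -2560 + 22827 = 20267$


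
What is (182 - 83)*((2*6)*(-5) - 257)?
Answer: -31383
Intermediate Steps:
(182 - 83)*((2*6)*(-5) - 257) = 99*(12*(-5) - 257) = 99*(-60 - 257) = 99*(-317) = -31383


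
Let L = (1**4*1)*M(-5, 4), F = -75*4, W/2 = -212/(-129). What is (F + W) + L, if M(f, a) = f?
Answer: -38921/129 ≈ -301.71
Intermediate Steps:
W = 424/129 (W = 2*(-212/(-129)) = 2*(-212*(-1/129)) = 2*(212/129) = 424/129 ≈ 3.2868)
F = -300
L = -5 (L = (1**4*1)*(-5) = (1*1)*(-5) = 1*(-5) = -5)
(F + W) + L = (-300 + 424/129) - 5 = -38276/129 - 5 = -38921/129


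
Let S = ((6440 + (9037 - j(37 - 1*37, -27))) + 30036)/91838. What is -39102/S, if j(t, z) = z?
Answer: -299254123/3795 ≈ -78855.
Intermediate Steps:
S = 22770/45919 (S = ((6440 + (9037 - 1*(-27))) + 30036)/91838 = ((6440 + (9037 + 27)) + 30036)*(1/91838) = ((6440 + 9064) + 30036)*(1/91838) = (15504 + 30036)*(1/91838) = 45540*(1/91838) = 22770/45919 ≈ 0.49587)
-39102/S = -39102/22770/45919 = -39102*45919/22770 = -299254123/3795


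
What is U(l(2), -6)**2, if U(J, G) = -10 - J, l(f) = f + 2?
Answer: 196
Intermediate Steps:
l(f) = 2 + f
U(l(2), -6)**2 = (-10 - (2 + 2))**2 = (-10 - 1*4)**2 = (-10 - 4)**2 = (-14)**2 = 196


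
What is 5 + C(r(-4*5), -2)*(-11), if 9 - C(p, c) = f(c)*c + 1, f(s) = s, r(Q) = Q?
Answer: -39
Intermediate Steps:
C(p, c) = 8 - c² (C(p, c) = 9 - (c*c + 1) = 9 - (c² + 1) = 9 - (1 + c²) = 9 + (-1 - c²) = 8 - c²)
5 + C(r(-4*5), -2)*(-11) = 5 + (8 - 1*(-2)²)*(-11) = 5 + (8 - 1*4)*(-11) = 5 + (8 - 4)*(-11) = 5 + 4*(-11) = 5 - 44 = -39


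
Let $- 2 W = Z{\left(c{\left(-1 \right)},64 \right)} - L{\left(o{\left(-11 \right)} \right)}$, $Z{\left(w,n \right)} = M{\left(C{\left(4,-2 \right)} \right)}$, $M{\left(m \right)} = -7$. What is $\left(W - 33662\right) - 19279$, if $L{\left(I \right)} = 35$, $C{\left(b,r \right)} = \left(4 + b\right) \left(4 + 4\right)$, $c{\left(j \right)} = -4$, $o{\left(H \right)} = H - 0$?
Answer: $-52920$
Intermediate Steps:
$o{\left(H \right)} = H$ ($o{\left(H \right)} = H + 0 = H$)
$C{\left(b,r \right)} = 32 + 8 b$ ($C{\left(b,r \right)} = \left(4 + b\right) 8 = 32 + 8 b$)
$Z{\left(w,n \right)} = -7$
$W = 21$ ($W = - \frac{-7 - 35}{2} = \left(- \frac{1}{2}\right) \left(-42\right) = 21$)
$\left(W - 33662\right) - 19279 = \left(21 - 33662\right) - 19279 = -33641 - 19279 = -52920$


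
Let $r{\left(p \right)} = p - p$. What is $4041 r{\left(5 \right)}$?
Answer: $0$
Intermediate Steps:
$r{\left(p \right)} = 0$
$4041 r{\left(5 \right)} = 4041 \cdot 0 = 0$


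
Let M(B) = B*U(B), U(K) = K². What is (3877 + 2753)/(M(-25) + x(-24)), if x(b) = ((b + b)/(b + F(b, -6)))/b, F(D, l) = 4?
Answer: -66300/156251 ≈ -0.42432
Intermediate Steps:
M(B) = B³ (M(B) = B*B² = B³)
x(b) = 2/(4 + b) (x(b) = ((b + b)/(b + 4))/b = ((2*b)/(4 + b))/b = (2*b/(4 + b))/b = 2/(4 + b))
(3877 + 2753)/(M(-25) + x(-24)) = (3877 + 2753)/((-25)³ + 2/(4 - 24)) = 6630/(-15625 + 2/(-20)) = 6630/(-15625 + 2*(-1/20)) = 6630/(-15625 - ⅒) = 6630/(-156251/10) = 6630*(-10/156251) = -66300/156251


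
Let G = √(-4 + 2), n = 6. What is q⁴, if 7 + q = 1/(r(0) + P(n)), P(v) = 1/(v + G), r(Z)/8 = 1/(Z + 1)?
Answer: (-8811965561*I + 7971458660*√2)/(-3937217*I + 3564064*√2) ≈ 2237.2 - 0.72762*I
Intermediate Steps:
G = I*√2 (G = √(-2) = I*√2 ≈ 1.4142*I)
r(Z) = 8/(1 + Z) (r(Z) = 8/(Z + 1) = 8/(1 + Z))
P(v) = 1/(v + I*√2)
q = -7 + 1/(8 + 1/(6 + I*√2)) (q = -7 + 1/(8/(1 + 0) + 1/(6 + I*√2)) = -7 + 1/(8/1 + 1/(6 + I*√2)) = -7 + 1/(8*1 + 1/(6 + I*√2)) = -7 + 1/(8 + 1/(6 + I*√2)) ≈ -6.8774 + 0.0005592*I)
q⁴ = ((-55*√2 + 337*I)/(-49*I + 8*√2))⁴ = (-55*√2 + 337*I)⁴/(-49*I + 8*√2)⁴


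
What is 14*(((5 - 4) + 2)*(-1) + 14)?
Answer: 154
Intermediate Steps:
14*(((5 - 4) + 2)*(-1) + 14) = 14*((1 + 2)*(-1) + 14) = 14*(3*(-1) + 14) = 14*(-3 + 14) = 14*11 = 154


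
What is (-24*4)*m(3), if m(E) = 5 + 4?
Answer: -864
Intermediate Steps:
m(E) = 9
(-24*4)*m(3) = -24*4*9 = -96*9 = -864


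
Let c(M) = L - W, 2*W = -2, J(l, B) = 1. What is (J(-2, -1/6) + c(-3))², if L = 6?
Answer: 64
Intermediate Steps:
W = -1 (W = (½)*(-2) = -1)
c(M) = 7 (c(M) = 6 - 1*(-1) = 6 + 1 = 7)
(J(-2, -1/6) + c(-3))² = (1 + 7)² = 8² = 64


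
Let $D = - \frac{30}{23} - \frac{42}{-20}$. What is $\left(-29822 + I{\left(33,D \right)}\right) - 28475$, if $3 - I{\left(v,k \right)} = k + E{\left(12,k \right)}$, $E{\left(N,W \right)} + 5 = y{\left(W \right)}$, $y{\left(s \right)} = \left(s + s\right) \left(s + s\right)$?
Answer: $- \frac{1541832073}{26450} \approx -58292.0$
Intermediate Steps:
$y{\left(s \right)} = 4 s^{2}$ ($y{\left(s \right)} = 2 s 2 s = 4 s^{2}$)
$E{\left(N,W \right)} = -5 + 4 W^{2}$
$D = \frac{183}{230}$ ($D = \left(-30\right) \frac{1}{23} - - \frac{21}{10} = - \frac{30}{23} + \frac{21}{10} = \frac{183}{230} \approx 0.79565$)
$I{\left(v,k \right)} = 8 - k - 4 k^{2}$ ($I{\left(v,k \right)} = 3 - \left(k + \left(-5 + 4 k^{2}\right)\right) = 3 - \left(-5 + k + 4 k^{2}\right) = 8 - k - 4 k^{2}$)
$\left(-29822 + I{\left(33,D \right)}\right) - 28475 = \left(-29822 - \left(- \frac{1657}{230} + \frac{33489}{13225}\right)\right) - 28475 = \left(-29822 - - \frac{123577}{26450}\right) - 28475 = \left(-29822 + \frac{123577}{26450}\right) - 28475 = - \frac{788668323}{26450} - 28475 = - \frac{1541832073}{26450}$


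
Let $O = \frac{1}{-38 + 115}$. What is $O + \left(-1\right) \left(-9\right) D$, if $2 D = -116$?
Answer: $- \frac{40193}{77} \approx -521.99$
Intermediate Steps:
$D = -58$ ($D = \frac{1}{2} \left(-116\right) = -58$)
$O = \frac{1}{77} \approx 0.012987$
$O + \left(-1\right) \left(-9\right) D = \frac{1}{77} + \left(-1\right) \left(-9\right) \left(-58\right) = \frac{1}{77} + 9 \left(-58\right) = \frac{1}{77} - 522 = - \frac{40193}{77}$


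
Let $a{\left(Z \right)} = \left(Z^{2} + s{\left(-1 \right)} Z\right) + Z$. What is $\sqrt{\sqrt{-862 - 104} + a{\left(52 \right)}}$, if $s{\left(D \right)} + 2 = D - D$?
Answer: $\sqrt{2652 + i \sqrt{966}} \approx 51.498 + 0.3018 i$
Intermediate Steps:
$s{\left(D \right)} = -2$ ($s{\left(D \right)} = -2 + \left(D - D\right) = -2 + 0 = -2$)
$a{\left(Z \right)} = Z^{2} - Z$ ($a{\left(Z \right)} = \left(Z^{2} - 2 Z\right) + Z = Z^{2} - Z$)
$\sqrt{\sqrt{-862 - 104} + a{\left(52 \right)}} = \sqrt{\sqrt{-862 - 104} + 52 \left(-1 + 52\right)} = \sqrt{\sqrt{-966} + 52 \cdot 51} = \sqrt{i \sqrt{966} + 2652} = \sqrt{2652 + i \sqrt{966}}$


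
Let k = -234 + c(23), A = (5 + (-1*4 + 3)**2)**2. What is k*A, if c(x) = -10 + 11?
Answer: -8388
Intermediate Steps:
c(x) = 1
A = 36 (A = (5 + (-4 + 3)**2)**2 = (5 + (-1)**2)**2 = (5 + 1)**2 = 6**2 = 36)
k = -233 (k = -234 + 1 = -233)
k*A = -233*36 = -8388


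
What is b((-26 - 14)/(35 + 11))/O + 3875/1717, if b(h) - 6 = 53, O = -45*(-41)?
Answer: 7250678/3167865 ≈ 2.2888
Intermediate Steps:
O = 1845
b(h) = 59 (b(h) = 6 + 53 = 59)
b((-26 - 14)/(35 + 11))/O + 3875/1717 = 59/1845 + 3875/1717 = 7250678/3167865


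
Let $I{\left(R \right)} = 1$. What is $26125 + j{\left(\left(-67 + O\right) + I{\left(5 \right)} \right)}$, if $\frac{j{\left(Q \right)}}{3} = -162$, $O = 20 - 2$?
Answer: $25639$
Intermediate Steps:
$O = 18$ ($O = 20 - 2 = 18$)
$j{\left(Q \right)} = -486$ ($j{\left(Q \right)} = 3 \left(-162\right) = -486$)
$26125 + j{\left(\left(-67 + O\right) + I{\left(5 \right)} \right)} = 26125 - 486 = 25639$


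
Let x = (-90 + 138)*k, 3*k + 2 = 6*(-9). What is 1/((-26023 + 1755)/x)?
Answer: 224/6067 ≈ 0.036921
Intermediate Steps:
k = -56/3 (k = -⅔ + (6*(-9))/3 = -⅔ + (⅓)*(-54) = -⅔ - 18 = -56/3 ≈ -18.667)
x = -896 (x = (-90 + 138)*(-56/3) = 48*(-56/3) = -896)
1/((-26023 + 1755)/x) = 1/((-26023 + 1755)/(-896)) = 1/(-24268*(-1/896)) = 1/(6067/224) = 224/6067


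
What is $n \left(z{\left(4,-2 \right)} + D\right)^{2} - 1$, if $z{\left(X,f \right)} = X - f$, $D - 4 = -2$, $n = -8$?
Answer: $-513$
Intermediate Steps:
$D = 2$ ($D = 4 - 2 = 2$)
$n \left(z{\left(4,-2 \right)} + D\right)^{2} - 1 = - 8 \left(\left(4 - -2\right) + 2\right)^{2} - 1 = - 8 \left(\left(4 + 2\right) + 2\right)^{2} - 1 = - 8 \left(6 + 2\right)^{2} - 1 = - 8 \cdot 8^{2} - 1 = \left(-8\right) 64 - 1 = -512 - 1 = -513$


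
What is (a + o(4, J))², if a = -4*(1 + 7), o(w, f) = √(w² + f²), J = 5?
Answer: (32 - √41)² ≈ 655.20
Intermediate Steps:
o(w, f) = √(f² + w²)
a = -32 (a = -4*8 = -32)
(a + o(4, J))² = (-32 + √(5² + 4²))² = (-32 + √(25 + 16))² = (-32 + √41)²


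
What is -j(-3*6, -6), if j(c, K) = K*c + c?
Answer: -90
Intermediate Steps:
j(c, K) = c + K*c
-j(-3*6, -6) = -(-3*6)*(1 - 6) = -(-18)*(-5) = -1*90 = -90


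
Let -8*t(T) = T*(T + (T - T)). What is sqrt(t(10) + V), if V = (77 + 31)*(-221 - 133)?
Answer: 7*I*sqrt(3122)/2 ≈ 195.56*I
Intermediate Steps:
V = -38232 (V = 108*(-354) = -38232)
t(T) = -T**2/8 (t(T) = -T*(T + (T - T))/8 = -T*(T + 0)/8 = -T*T/8 = -T**2/8)
sqrt(t(10) + V) = sqrt(-1/8*10**2 - 38232) = sqrt(-1/8*100 - 38232) = sqrt(-25/2 - 38232) = sqrt(-76489/2) = 7*I*sqrt(3122)/2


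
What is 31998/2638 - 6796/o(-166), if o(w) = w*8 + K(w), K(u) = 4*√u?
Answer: 15121297/877135 + 1699*I*√166/110390 ≈ 17.239 + 0.1983*I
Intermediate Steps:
o(w) = 4*√w + 8*w (o(w) = w*8 + 4*√w = 8*w + 4*√w = 4*√w + 8*w)
31998/2638 - 6796/o(-166) = 31998/2638 - 6796/(4*√(-166) + 8*(-166)) = 31998*(1/2638) - 6796/(4*(I*√166) - 1328) = 15999/1319 - 6796/(4*I*√166 - 1328) = 15999/1319 - 6796/(-1328 + 4*I*√166)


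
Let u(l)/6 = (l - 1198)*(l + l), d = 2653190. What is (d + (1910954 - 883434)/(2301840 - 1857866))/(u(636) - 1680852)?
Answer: -294487101145/662635190766 ≈ -0.44442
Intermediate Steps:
u(l) = 12*l*(-1198 + l) (u(l) = 6*((l - 1198)*(l + l)) = 6*((-1198 + l)*(2*l)) = 6*(2*l*(-1198 + l)) = 12*l*(-1198 + l))
(d + (1910954 - 883434)/(2301840 - 1857866))/(u(636) - 1680852) = (2653190 + (1910954 - 883434)/(2301840 - 1857866))/(12*636*(-1198 + 636) - 1680852) = (2653190 + 1027520/443974)/(12*636*(-562) - 1680852) = (2653190 + 1027520*(1/443974))/(-4289184 - 1680852) = (2653190 + 513760/221987)/(-5970036) = (588974202290/221987)*(-1/5970036) = -294487101145/662635190766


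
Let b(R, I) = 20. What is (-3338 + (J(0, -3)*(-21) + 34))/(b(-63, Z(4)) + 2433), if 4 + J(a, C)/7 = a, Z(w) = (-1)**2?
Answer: -2716/2453 ≈ -1.1072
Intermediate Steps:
Z(w) = 1
J(a, C) = -28 + 7*a
(-3338 + (J(0, -3)*(-21) + 34))/(b(-63, Z(4)) + 2433) = (-3338 + ((-28 + 7*0)*(-21) + 34))/(20 + 2433) = (-3338 + ((-28 + 0)*(-21) + 34))/2453 = (-3338 + (-28*(-21) + 34))*(1/2453) = (-3338 + (588 + 34))*(1/2453) = (-3338 + 622)*(1/2453) = -2716*1/2453 = -2716/2453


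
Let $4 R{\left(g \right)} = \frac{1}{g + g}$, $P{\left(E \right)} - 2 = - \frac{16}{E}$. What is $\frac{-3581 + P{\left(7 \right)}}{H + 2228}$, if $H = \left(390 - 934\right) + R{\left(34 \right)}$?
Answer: $- \frac{6818768}{3206343} \approx -2.1266$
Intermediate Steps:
$P{\left(E \right)} = 2 - \frac{16}{E}$
$R{\left(g \right)} = \frac{1}{8 g}$ ($R{\left(g \right)} = \frac{1}{4 \left(g + g\right)} = \frac{1}{4 \cdot 2 g} = \frac{\frac{1}{2} \frac{1}{g}}{4} = \frac{1}{8 g}$)
$H = - \frac{147967}{272}$ ($H = \left(390 - 934\right) + \frac{1}{8 \cdot 34} = -544 + \frac{1}{8} \cdot \frac{1}{34} = -544 + \frac{1}{272} = - \frac{147967}{272} \approx -544.0$)
$\frac{-3581 + P{\left(7 \right)}}{H + 2228} = \frac{-3581 + \left(2 - \frac{16}{7}\right)}{- \frac{147967}{272} + 2228} = \frac{-3581 + \left(2 - \frac{16}{7}\right)}{\frac{458049}{272}} = \left(-3581 + \left(2 - \frac{16}{7}\right)\right) \frac{272}{458049} = \left(-3581 - \frac{2}{7}\right) \frac{272}{458049} = \left(- \frac{25069}{7}\right) \frac{272}{458049} = - \frac{6818768}{3206343}$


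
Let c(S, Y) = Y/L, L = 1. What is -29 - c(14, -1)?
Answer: -28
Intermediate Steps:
c(S, Y) = Y (c(S, Y) = Y/1 = Y*1 = Y)
-29 - c(14, -1) = -29 - 1*(-1) = -29 + 1 = -28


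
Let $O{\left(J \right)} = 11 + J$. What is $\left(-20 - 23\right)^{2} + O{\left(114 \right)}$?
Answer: $1974$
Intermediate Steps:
$\left(-20 - 23\right)^{2} + O{\left(114 \right)} = \left(-20 - 23\right)^{2} + \left(11 + 114\right) = \left(-43\right)^{2} + 125 = 1849 + 125 = 1974$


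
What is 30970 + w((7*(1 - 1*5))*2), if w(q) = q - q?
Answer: 30970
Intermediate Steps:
w(q) = 0
30970 + w((7*(1 - 1*5))*2) = 30970 + 0 = 30970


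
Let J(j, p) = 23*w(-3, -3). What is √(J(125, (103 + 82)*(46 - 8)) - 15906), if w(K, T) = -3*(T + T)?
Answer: 2*I*√3873 ≈ 124.47*I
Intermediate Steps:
w(K, T) = -6*T
J(j, p) = 414 (J(j, p) = 23*(-6*(-3)) = 23*18 = 414)
√(J(125, (103 + 82)*(46 - 8)) - 15906) = √(414 - 15906) = √(-15492) = 2*I*√3873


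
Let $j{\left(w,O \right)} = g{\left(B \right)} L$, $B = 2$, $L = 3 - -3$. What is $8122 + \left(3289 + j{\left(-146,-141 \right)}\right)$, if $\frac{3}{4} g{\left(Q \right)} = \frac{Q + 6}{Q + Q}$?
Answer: $11427$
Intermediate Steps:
$L = 6$ ($L = 3 + 3 = 6$)
$g{\left(Q \right)} = \frac{2 \left(6 + Q\right)}{3 Q}$ ($g{\left(Q \right)} = \frac{4 \frac{Q + 6}{Q + Q}}{3} = \frac{4 \frac{6 + Q}{2 Q}}{3} = \frac{2 \left(6 + Q\right)}{3 Q}$)
$j{\left(w,O \right)} = 16$ ($j{\left(w,O \right)} = \left(\frac{2}{3} + \frac{4}{2}\right) 6 = \left(\frac{2}{3} + 4 \cdot \frac{1}{2}\right) 6 = \left(\frac{2}{3} + 2\right) 6 = \frac{8}{3} \cdot 6 = 16$)
$8122 + \left(3289 + j{\left(-146,-141 \right)}\right) = 8122 + \left(3289 + 16\right) = 8122 + 3305 = 11427$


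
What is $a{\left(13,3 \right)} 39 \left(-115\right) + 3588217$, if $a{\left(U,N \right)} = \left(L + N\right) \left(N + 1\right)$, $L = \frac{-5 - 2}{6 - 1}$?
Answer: $3559513$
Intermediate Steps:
$L = - \frac{7}{5} \approx -1.4$
$a{\left(U,N \right)} = \left(1 + N\right) \left(- \frac{7}{5} + N\right)$ ($a{\left(U,N \right)} = \left(- \frac{7}{5} + N\right) \left(N + 1\right) = \left(- \frac{7}{5} + N\right) \left(1 + N\right) = \left(1 + N\right) \left(- \frac{7}{5} + N\right)$)
$a{\left(13,3 \right)} 39 \left(-115\right) + 3588217 = \left(- \frac{7}{5} + 3^{2} - \frac{6}{5}\right) 39 \left(-115\right) + 3588217 = \left(- \frac{7}{5} + 9 - \frac{6}{5}\right) 39 \left(-115\right) + 3588217 = \frac{32}{5} \cdot 39 \left(-115\right) + 3588217 = \frac{1248}{5} \left(-115\right) + 3588217 = -28704 + 3588217 = 3559513$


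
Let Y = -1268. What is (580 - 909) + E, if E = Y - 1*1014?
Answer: -2611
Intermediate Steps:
E = -2282 (E = -1268 - 1*1014 = -1268 - 1014 = -2282)
(580 - 909) + E = (580 - 909) - 2282 = -329 - 2282 = -2611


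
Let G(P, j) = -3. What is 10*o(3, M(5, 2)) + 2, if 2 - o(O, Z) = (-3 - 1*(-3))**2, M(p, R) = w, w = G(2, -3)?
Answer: 22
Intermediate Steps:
w = -3
M(p, R) = -3
o(O, Z) = 2 (o(O, Z) = 2 - (-3 - 1*(-3))**2 = 2 - (-3 + 3)**2 = 2 - 1*0**2 = 2 - 1*0 = 2 + 0 = 2)
10*o(3, M(5, 2)) + 2 = 10*2 + 2 = 20 + 2 = 22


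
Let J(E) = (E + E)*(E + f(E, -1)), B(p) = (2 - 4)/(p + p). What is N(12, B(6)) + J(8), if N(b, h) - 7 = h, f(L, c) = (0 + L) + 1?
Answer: 1673/6 ≈ 278.83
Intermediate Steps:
f(L, c) = 1 + L (f(L, c) = L + 1 = 1 + L)
B(p) = -1/p (B(p) = -2*1/(2*p) = -1/p)
N(b, h) = 7 + h
J(E) = 2*E*(1 + 2*E) (J(E) = (E + E)*(E + (1 + E)) = (2*E)*(1 + 2*E) = 2*E*(1 + 2*E))
N(12, B(6)) + J(8) = (7 - 1/6) + 2*8*(1 + 2*8) = (7 - 1*⅙) + 2*8*(1 + 16) = (7 - ⅙) + 2*8*17 = 41/6 + 272 = 1673/6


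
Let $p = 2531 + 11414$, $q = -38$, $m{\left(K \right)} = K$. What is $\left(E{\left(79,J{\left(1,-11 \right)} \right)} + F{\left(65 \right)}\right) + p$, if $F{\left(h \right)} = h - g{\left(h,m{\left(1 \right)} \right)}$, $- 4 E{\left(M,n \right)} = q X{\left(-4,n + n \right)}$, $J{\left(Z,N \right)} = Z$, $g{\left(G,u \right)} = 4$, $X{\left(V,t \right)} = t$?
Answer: $14025$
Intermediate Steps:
$E{\left(M,n \right)} = 19 n$ ($E{\left(M,n \right)} = - \frac{\left(-38\right) \left(n + n\right)}{4} = - \frac{\left(-38\right) 2 n}{4} = - \frac{\left(-76\right) n}{4} = 19 n$)
$F{\left(h \right)} = -4 + h$ ($F{\left(h \right)} = h - 4 = -4 + h$)
$p = 13945$
$\left(E{\left(79,J{\left(1,-11 \right)} \right)} + F{\left(65 \right)}\right) + p = \left(19 \cdot 1 + \left(-4 + 65\right)\right) + 13945 = \left(19 + 61\right) + 13945 = 80 + 13945 = 14025$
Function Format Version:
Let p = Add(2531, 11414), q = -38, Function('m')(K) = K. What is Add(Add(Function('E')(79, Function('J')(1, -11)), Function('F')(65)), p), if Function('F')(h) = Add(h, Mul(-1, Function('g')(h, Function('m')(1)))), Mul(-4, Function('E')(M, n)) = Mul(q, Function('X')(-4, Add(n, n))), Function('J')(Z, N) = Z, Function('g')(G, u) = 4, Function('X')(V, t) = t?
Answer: 14025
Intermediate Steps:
Function('E')(M, n) = Mul(19, n) (Function('E')(M, n) = Mul(Rational(-1, 4), Mul(-38, Add(n, n))) = Mul(Rational(-1, 4), Mul(-38, Mul(2, n))) = Mul(Rational(-1, 4), Mul(-76, n)) = Mul(19, n))
Function('F')(h) = Add(-4, h) (Function('F')(h) = Add(h, Mul(-1, 4)) = Add(h, -4) = Add(-4, h))
p = 13945
Add(Add(Function('E')(79, Function('J')(1, -11)), Function('F')(65)), p) = Add(Add(Mul(19, 1), Add(-4, 65)), 13945) = Add(Add(19, 61), 13945) = Add(80, 13945) = 14025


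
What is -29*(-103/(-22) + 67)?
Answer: -45733/22 ≈ -2078.8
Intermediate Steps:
-29*(-103/(-22) + 67) = -29*(-103*(-1/22) + 67) = -29*(103/22 + 67) = -29*1577/22 = -45733/22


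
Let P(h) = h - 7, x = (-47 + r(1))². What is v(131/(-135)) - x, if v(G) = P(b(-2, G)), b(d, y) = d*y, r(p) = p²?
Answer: -286343/135 ≈ -2121.1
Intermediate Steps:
x = 2116 (x = (-47 + 1²)² = (-47 + 1)² = (-46)² = 2116)
P(h) = -7 + h
v(G) = -7 - 2*G
v(131/(-135)) - x = (-7 - 262/(-135)) - 1*2116 = (-7 - 262*(-1)/135) - 2116 = (-7 - 2*(-131/135)) - 2116 = (-7 + 262/135) - 2116 = -683/135 - 2116 = -286343/135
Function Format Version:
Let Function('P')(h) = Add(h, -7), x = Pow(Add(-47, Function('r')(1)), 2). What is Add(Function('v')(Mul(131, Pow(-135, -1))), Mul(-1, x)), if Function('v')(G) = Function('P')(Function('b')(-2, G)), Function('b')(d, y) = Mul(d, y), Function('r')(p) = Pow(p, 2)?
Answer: Rational(-286343, 135) ≈ -2121.1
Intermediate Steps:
x = 2116 (x = Pow(Add(-47, Pow(1, 2)), 2) = Pow(Add(-47, 1), 2) = Pow(-46, 2) = 2116)
Function('P')(h) = Add(-7, h)
Function('v')(G) = Add(-7, Mul(-2, G))
Add(Function('v')(Mul(131, Pow(-135, -1))), Mul(-1, x)) = Add(Add(-7, Mul(-2, Mul(131, Pow(-135, -1)))), Mul(-1, 2116)) = Add(Add(-7, Mul(-2, Mul(131, Rational(-1, 135)))), -2116) = Add(Add(-7, Mul(-2, Rational(-131, 135))), -2116) = Add(Add(-7, Rational(262, 135)), -2116) = Add(Rational(-683, 135), -2116) = Rational(-286343, 135)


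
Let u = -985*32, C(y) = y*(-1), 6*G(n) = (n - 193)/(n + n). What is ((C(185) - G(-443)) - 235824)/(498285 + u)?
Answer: -20910408/41355379 ≈ -0.50563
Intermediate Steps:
G(n) = (-193 + n)/(12*n) (G(n) = ((n - 193)/(n + n))/6 = ((-193 + n)/((2*n)))/6 = ((-193 + n)*(1/(2*n)))/6 = ((-193 + n)/(2*n))/6 = (-193 + n)/(12*n))
C(y) = -y
u = -31520
((C(185) - G(-443)) - 235824)/(498285 + u) = ((-1*185 - (-193 - 443)/(12*(-443))) - 235824)/(498285 - 31520) = ((-185 - (-1)*(-636)/(12*443)) - 235824)/466765 = ((-185 - 1*53/443) - 235824)*(1/466765) = ((-185 - 53/443) - 235824)*(1/466765) = (-82008/443 - 235824)*(1/466765) = -104552040/443*1/466765 = -20910408/41355379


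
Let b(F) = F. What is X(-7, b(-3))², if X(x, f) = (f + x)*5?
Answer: 2500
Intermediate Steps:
X(x, f) = 5*f + 5*x
X(-7, b(-3))² = (5*(-3) + 5*(-7))² = (-15 - 35)² = (-50)² = 2500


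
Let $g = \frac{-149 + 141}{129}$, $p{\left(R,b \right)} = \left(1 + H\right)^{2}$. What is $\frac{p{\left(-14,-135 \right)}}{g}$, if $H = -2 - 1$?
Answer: $- \frac{129}{2} \approx -64.5$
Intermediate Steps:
$H = -3$
$p{\left(R,b \right)} = 4$ ($p{\left(R,b \right)} = \left(1 - 3\right)^{2} = \left(-2\right)^{2} = 4$)
$g = - \frac{8}{129}$ ($g = \left(-8\right) \frac{1}{129} = - \frac{8}{129} \approx -0.062016$)
$\frac{p{\left(-14,-135 \right)}}{g} = \frac{4}{- \frac{8}{129}} = 4 \left(- \frac{129}{8}\right) = - \frac{129}{2}$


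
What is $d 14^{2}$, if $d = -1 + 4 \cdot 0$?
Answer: $-196$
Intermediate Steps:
$d = -1$ ($d = -1 + 0 = -1$)
$d 14^{2} = - 14^{2} = \left(-1\right) 196 = -196$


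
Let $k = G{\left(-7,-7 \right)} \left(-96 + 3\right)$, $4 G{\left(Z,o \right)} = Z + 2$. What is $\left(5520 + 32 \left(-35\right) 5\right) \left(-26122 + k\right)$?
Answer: $2080460$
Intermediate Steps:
$G{\left(Z,o \right)} = \frac{1}{2} + \frac{Z}{4}$ ($G{\left(Z,o \right)} = \frac{Z + 2}{4} = \frac{2 + Z}{4} = \frac{1}{2} + \frac{Z}{4}$)
$k = \frac{465}{4}$ ($k = \left(\frac{1}{2} + \frac{1}{4} \left(-7\right)\right) \left(-96 + 3\right) = \left(\frac{1}{2} - \frac{7}{4}\right) \left(-93\right) = \left(- \frac{5}{4}\right) \left(-93\right) = \frac{465}{4} \approx 116.25$)
$\left(5520 + 32 \left(-35\right) 5\right) \left(-26122 + k\right) = \left(5520 + 32 \left(-35\right) 5\right) \left(-26122 + \frac{465}{4}\right) = \left(5520 - 5600\right) \left(- \frac{104023}{4}\right) = \left(-80\right) \left(- \frac{104023}{4}\right) = 2080460$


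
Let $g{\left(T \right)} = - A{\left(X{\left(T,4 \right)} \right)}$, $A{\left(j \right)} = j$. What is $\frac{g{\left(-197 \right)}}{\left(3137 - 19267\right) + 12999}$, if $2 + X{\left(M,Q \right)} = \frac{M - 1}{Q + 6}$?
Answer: $- \frac{109}{15655} \approx -0.0069626$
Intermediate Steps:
$X{\left(M,Q \right)} = -2 + \frac{-1 + M}{6 + Q}$ ($X{\left(M,Q \right)} = -2 + \frac{M - 1}{Q + 6} = -2 + \frac{-1 + M}{6 + Q}$)
$g{\left(T \right)} = \frac{21}{10} - \frac{T}{10}$ ($g{\left(T \right)} = - \frac{-13 + T - 8}{6 + 4} = - \frac{-13 + T - 8}{10} = - \frac{-21 + T}{10} = - (- \frac{21}{10} + \frac{T}{10}) = \frac{21}{10} - \frac{T}{10}$)
$\frac{g{\left(-197 \right)}}{\left(3137 - 19267\right) + 12999} = \frac{\frac{21}{10} - - \frac{197}{10}}{\left(3137 - 19267\right) + 12999} = \frac{\frac{21}{10} + \frac{197}{10}}{-16130 + 12999} = \frac{109}{5 \left(-3131\right)} = \frac{109}{5} \left(- \frac{1}{3131}\right) = - \frac{109}{15655}$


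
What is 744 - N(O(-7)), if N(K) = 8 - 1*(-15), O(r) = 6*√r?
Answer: 721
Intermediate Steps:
N(K) = 23 (N(K) = 8 + 15 = 23)
744 - N(O(-7)) = 744 - 1*23 = 744 - 23 = 721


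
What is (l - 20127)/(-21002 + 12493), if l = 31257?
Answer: -11130/8509 ≈ -1.3080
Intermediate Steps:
(l - 20127)/(-21002 + 12493) = (31257 - 20127)/(-21002 + 12493) = 11130/(-8509) = 11130*(-1/8509) = -11130/8509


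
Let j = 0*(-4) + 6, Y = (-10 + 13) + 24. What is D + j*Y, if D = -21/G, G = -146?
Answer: 23673/146 ≈ 162.14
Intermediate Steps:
Y = 27 (Y = 3 + 24 = 27)
D = 21/146 (D = -21/(-146) = -21*(-1/146) = 21/146 ≈ 0.14384)
j = 6 (j = 0 + 6 = 6)
D + j*Y = 21/146 + 6*27 = 21/146 + 162 = 23673/146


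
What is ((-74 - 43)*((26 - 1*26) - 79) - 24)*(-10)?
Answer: -92190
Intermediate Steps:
((-74 - 43)*((26 - 1*26) - 79) - 24)*(-10) = (-117*((26 - 26) - 79) - 24)*(-10) = (-117*(0 - 79) - 24)*(-10) = (-117*(-79) - 24)*(-10) = (9243 - 24)*(-10) = 9219*(-10) = -92190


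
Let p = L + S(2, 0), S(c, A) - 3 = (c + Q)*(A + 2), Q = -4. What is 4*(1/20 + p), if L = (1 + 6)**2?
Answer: 961/5 ≈ 192.20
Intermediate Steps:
L = 49 (L = 7**2 = 49)
S(c, A) = 3 + (-4 + c)*(2 + A) (S(c, A) = 3 + (c - 4)*(A + 2) = 3 + (-4 + c)*(2 + A))
p = 48 (p = 49 + (-5 - 4*0 + 2*2 + 0*2) = 49 + (-5 + 0 + 4 + 0) = 49 - 1 = 48)
4*(1/20 + p) = 4*(1/20 + 48) = 4*(961/20) = 961/5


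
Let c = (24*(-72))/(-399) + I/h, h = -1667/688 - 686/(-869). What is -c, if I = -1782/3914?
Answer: -61671915504/13379196845 ≈ -4.6095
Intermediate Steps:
h = -976655/597872 (h = -1667*1/688 - 686*(-1/869) = -1667/688 + 686/869 = -976655/597872 ≈ -1.6336)
I = -891/1957 (I = -1782*1/3914 = -891/1957 ≈ -0.45529)
c = 61671915504/13379196845 (c = (24*(-72))/(-399) - 891/(1957*(-976655/597872)) = -1728*(-1/399) - 891/1957*(-597872/976655) = 576/133 + 532703952/1911313835 = 61671915504/13379196845 ≈ 4.6095)
-c = -1*61671915504/13379196845 = -61671915504/13379196845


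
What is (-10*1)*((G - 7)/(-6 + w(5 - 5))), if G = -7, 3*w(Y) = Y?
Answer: -70/3 ≈ -23.333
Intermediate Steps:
w(Y) = Y/3
(-10*1)*((G - 7)/(-6 + w(5 - 5))) = (-10*1)*((-7 - 7)/(-6 + (5 - 5)/3)) = -(-140)/(-6 + (⅓)*0) = -(-140)/(-6 + 0) = -(-140)/(-6) = -(-140)*(-1)/6 = -10*7/3 = -70/3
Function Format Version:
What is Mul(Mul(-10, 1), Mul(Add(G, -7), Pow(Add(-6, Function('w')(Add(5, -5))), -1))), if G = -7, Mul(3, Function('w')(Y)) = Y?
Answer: Rational(-70, 3) ≈ -23.333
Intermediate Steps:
Function('w')(Y) = Mul(Rational(1, 3), Y)
Mul(Mul(-10, 1), Mul(Add(G, -7), Pow(Add(-6, Function('w')(Add(5, -5))), -1))) = Mul(Mul(-10, 1), Mul(Add(-7, -7), Pow(Add(-6, Mul(Rational(1, 3), Add(5, -5))), -1))) = Mul(-10, Mul(-14, Pow(Add(-6, Mul(Rational(1, 3), 0)), -1))) = Mul(-10, Mul(-14, Pow(Add(-6, 0), -1))) = Mul(-10, Mul(-14, Pow(-6, -1))) = Mul(-10, Mul(-14, Rational(-1, 6))) = Mul(-10, Rational(7, 3)) = Rational(-70, 3)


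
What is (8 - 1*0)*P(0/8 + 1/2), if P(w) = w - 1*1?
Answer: -4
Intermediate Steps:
P(w) = -1 + w (P(w) = w - 1 = -1 + w)
(8 - 1*0)*P(0/8 + 1/2) = (8 - 1*0)*(-1 + (0/8 + 1/2)) = (8 + 0)*(-1 + (0*(1/8) + 1*(1/2))) = 8*(-1 + (0 + 1/2)) = 8*(-1 + 1/2) = 8*(-1/2) = -4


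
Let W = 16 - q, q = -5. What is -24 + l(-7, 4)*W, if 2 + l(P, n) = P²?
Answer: 963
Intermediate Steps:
W = 21 (W = 16 - 1*(-5) = 16 + 5 = 21)
l(P, n) = -2 + P²
-24 + l(-7, 4)*W = -24 + (-2 + (-7)²)*21 = -24 + (-2 + 49)*21 = -24 + 47*21 = -24 + 987 = 963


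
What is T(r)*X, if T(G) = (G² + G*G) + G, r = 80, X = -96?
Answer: -1236480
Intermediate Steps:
T(G) = G + 2*G² (T(G) = (G² + G²) + G = 2*G² + G = G + 2*G²)
T(r)*X = (80*(1 + 2*80))*(-96) = (80*(1 + 160))*(-96) = (80*161)*(-96) = 12880*(-96) = -1236480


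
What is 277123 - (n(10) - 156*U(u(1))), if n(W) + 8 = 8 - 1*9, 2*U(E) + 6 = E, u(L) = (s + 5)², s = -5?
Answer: 276664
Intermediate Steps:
u(L) = 0 (u(L) = (-5 + 5)² = 0² = 0)
U(E) = -3 + E/2
n(W) = -9 (n(W) = -8 + (8 - 1*9) = -8 + (8 - 9) = -8 - 1 = -9)
277123 - (n(10) - 156*U(u(1))) = 277123 - (-9 - 156*(-3 + (½)*0)) = 277123 - (-9 - 156*(-3 + 0)) = 277123 - (-9 - 156*(-3)) = 277123 - (-9 + 468) = 277123 - 1*459 = 277123 - 459 = 276664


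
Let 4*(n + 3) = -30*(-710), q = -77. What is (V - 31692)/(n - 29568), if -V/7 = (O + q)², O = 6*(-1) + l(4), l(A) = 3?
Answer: 38246/12123 ≈ 3.1548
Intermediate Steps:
O = -3 (O = 6*(-1) + 3 = -6 + 3 = -3)
n = 5322 (n = -3 + (-30*(-710))/4 = -3 + (¼)*21300 = -3 + 5325 = 5322)
V = -44800 (V = -7*(-3 - 77)² = -7*(-80)² = -7*6400 = -44800)
(V - 31692)/(n - 29568) = (-44800 - 31692)/(5322 - 29568) = -76492/(-24246) = -76492*(-1/24246) = 38246/12123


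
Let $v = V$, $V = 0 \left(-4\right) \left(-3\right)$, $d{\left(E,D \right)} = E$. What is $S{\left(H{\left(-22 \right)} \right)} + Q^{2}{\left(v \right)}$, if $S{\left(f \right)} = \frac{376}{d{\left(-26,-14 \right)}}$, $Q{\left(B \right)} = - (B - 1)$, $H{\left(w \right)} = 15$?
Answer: $- \frac{175}{13} \approx -13.462$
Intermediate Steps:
$V = 0$ ($V = 0 \left(-3\right) = 0$)
$v = 0$
$Q{\left(B \right)} = 1 - B$ ($Q{\left(B \right)} = - (-1 + B) = 1 - B$)
$S{\left(f \right)} = - \frac{188}{13}$ ($S{\left(f \right)} = \frac{376}{-26} = 376 \left(- \frac{1}{26}\right) = - \frac{188}{13}$)
$S{\left(H{\left(-22 \right)} \right)} + Q^{2}{\left(v \right)} = - \frac{188}{13} + \left(1 - 0\right)^{2} = - \frac{188}{13} + \left(1 + 0\right)^{2} = - \frac{188}{13} + 1^{2} = - \frac{188}{13} + 1 = - \frac{175}{13}$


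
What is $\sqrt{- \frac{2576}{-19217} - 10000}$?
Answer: $\frac{48 i \sqrt{1602813102}}{19217} \approx 99.999 i$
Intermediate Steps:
$\sqrt{- \frac{2576}{-19217} - 10000} = \sqrt{\left(-2576\right) \left(- \frac{1}{19217}\right) - 10000} = \sqrt{\frac{2576}{19217} - 10000} = \sqrt{- \frac{192167424}{19217}} = \frac{48 i \sqrt{1602813102}}{19217}$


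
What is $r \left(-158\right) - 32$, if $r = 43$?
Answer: $-6826$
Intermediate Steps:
$r \left(-158\right) - 32 = 43 \left(-158\right) - 32 = -6794 - 32 = -6826$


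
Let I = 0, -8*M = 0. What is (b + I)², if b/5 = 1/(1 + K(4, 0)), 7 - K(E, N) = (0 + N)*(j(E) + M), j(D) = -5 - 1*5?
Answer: 25/64 ≈ 0.39063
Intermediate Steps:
M = 0 (M = -⅛*0 = 0)
j(D) = -10 (j(D) = -5 - 5 = -10)
K(E, N) = 7 + 10*N (K(E, N) = 7 - (0 + N)*(-10 + 0) = 7 - N*(-10) = 7 - (-10)*N = 7 + 10*N)
b = 5/8 (b = 5/(1 + (7 + 10*0)) = 5/(1 + (7 + 0)) = 5/(1 + 7) = 5/8 ≈ 0.62500)
(b + I)² = (5/8 + 0)² = (5/8)² = 25/64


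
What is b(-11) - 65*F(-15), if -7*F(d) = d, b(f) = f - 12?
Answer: -1136/7 ≈ -162.29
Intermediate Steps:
b(f) = -12 + f
F(d) = -d/7
b(-11) - 65*F(-15) = (-12 - 11) - (-65)*(-15)/7 = -23 - 65*15/7 = -23 - 975/7 = -1136/7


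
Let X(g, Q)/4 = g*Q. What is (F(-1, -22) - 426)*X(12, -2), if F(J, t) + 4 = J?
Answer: 41376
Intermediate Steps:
X(g, Q) = 4*Q*g (X(g, Q) = 4*(g*Q) = 4*(Q*g) = 4*Q*g)
F(J, t) = -4 + J
(F(-1, -22) - 426)*X(12, -2) = ((-4 - 1) - 426)*(4*(-2)*12) = (-5 - 426)*(-96) = -431*(-96) = 41376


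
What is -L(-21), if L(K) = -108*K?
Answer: -2268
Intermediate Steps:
-L(-21) = -(-108)*(-21) = -1*2268 = -2268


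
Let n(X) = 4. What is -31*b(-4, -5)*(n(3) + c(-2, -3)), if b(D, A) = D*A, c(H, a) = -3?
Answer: -620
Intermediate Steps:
b(D, A) = A*D
-31*b(-4, -5)*(n(3) + c(-2, -3)) = -31*(-5*(-4))*(4 - 3) = -620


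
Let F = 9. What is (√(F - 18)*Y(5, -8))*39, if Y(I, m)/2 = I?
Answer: 1170*I ≈ 1170.0*I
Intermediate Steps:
Y(I, m) = 2*I
(√(F - 18)*Y(5, -8))*39 = (√(9 - 18)*(2*5))*39 = (√(-9)*10)*39 = ((3*I)*10)*39 = (30*I)*39 = 1170*I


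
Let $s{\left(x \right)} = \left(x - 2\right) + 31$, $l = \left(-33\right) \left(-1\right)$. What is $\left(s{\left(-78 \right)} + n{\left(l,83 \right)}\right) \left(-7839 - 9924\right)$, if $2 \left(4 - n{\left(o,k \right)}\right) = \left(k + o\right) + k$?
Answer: $\frac{5133507}{2} \approx 2.5668 \cdot 10^{6}$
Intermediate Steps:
$l = 33$
$s{\left(x \right)} = 29 + x$ ($s{\left(x \right)} = \left(-2 + x\right) + 31 = 29 + x$)
$n{\left(o,k \right)} = 4 - k - \frac{o}{2}$ ($n{\left(o,k \right)} = 4 - \frac{\left(k + o\right) + k}{2} = 4 - \frac{o + 2 k}{2} = 4 - \left(k + \frac{o}{2}\right) = 4 - k - \frac{o}{2}$)
$\left(s{\left(-78 \right)} + n{\left(l,83 \right)}\right) \left(-7839 - 9924\right) = \left(\left(29 - 78\right) - \frac{191}{2}\right) \left(-7839 - 9924\right) = \left(-49 - \frac{191}{2}\right) \left(-17763\right) = \left(- \frac{289}{2}\right) \left(-17763\right) = \frac{5133507}{2}$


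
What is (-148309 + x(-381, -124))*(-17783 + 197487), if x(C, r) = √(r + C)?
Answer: -26651720536 + 179704*I*√505 ≈ -2.6652e+10 + 4.0383e+6*I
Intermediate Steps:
x(C, r) = √(C + r)
(-148309 + x(-381, -124))*(-17783 + 197487) = (-148309 + √(-381 - 124))*(-17783 + 197487) = (-148309 + √(-505))*179704 = (-148309 + I*√505)*179704 = -26651720536 + 179704*I*√505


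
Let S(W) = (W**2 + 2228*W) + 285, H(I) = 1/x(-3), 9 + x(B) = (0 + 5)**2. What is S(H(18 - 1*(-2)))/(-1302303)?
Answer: -36203/111129856 ≈ -0.00032577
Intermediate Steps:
x(B) = 16 (x(B) = -9 + (0 + 5)**2 = -9 + 5**2 = -9 + 25 = 16)
H(I) = 1/16
S(W) = 285 + W**2 + 2228*W
S(H(18 - 1*(-2)))/(-1302303) = (285 + (1/16)**2 + 2228*(1/16))/(-1302303) = (285 + 1/256 + 557/4)*(-1/1302303) = (108609/256)*(-1/1302303) = -36203/111129856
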